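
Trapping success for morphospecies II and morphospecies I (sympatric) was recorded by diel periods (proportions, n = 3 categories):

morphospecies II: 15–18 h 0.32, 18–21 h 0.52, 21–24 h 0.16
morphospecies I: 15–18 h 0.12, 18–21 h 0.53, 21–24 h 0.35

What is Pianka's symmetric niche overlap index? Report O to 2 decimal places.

0.91

Σ p₁ᵢp₂ᵢ = 0.0384 + 0.2756 + 0.0560 = 0.3700
Σp_1ᵢ² = 0.32² + 0.52² + 0.16² = 0.1024 + 0.2704 + 0.0256 = 0.3984
Σp_2ᵢ² = 0.12² + 0.53² + 0.35² = 0.0144 + 0.2809 + 0.1225 = 0.4178
O = 0.3700 / √(0.3984 × 0.4178) = 0.3700 / 0.40798 = 0.9069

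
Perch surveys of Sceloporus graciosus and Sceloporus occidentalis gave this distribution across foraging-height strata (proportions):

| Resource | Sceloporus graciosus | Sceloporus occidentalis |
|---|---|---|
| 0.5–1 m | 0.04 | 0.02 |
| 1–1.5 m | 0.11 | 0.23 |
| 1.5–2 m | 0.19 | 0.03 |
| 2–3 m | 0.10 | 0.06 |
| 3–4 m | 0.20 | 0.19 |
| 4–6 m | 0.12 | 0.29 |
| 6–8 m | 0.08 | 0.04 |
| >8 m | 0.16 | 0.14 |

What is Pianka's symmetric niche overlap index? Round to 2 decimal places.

Σ p₁ᵢp₂ᵢ = 0.0008 + 0.0253 + 0.0057 + 0.0060 + 0.0380 + 0.0348 + 0.0032 + 0.0224 = 0.1362
Σp_1ᵢ² = 0.04² + 0.11² + 0.19² + 0.10² + 0.20² + 0.12² + 0.08² + 0.16² = 0.0016 + 0.0121 + 0.0361 + 0.0100 + 0.0400 + 0.0144 + 0.0064 + 0.0256 = 0.1462
Σp_2ᵢ² = 0.02² + 0.23² + 0.03² + 0.06² + 0.19² + 0.29² + 0.04² + 0.14² = 0.0004 + 0.0529 + 0.0009 + 0.0036 + 0.0361 + 0.0841 + 0.0016 + 0.0196 = 0.1992
O = 0.1362 / √(0.1462 × 0.1992) = 0.1362 / 0.17065 = 0.7981

0.80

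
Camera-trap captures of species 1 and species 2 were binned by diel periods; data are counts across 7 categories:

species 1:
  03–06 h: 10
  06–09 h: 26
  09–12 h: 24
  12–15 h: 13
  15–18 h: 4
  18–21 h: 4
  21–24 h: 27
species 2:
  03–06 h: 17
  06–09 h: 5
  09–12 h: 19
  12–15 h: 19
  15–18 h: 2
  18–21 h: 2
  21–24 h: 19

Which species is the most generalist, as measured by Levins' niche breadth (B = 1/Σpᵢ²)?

Proportions for species 1 (n=108): 10/108=0.0926, 26/108=0.2407, 24/108=0.2222, 13/108=0.1204, 4/108=0.0370, 4/108=0.0370, 27/108=0.2500
Proportions for species 2 (n=83): 17/83=0.2048, 5/83=0.0602, 19/83=0.2289, 19/83=0.2289, 2/83=0.0241, 2/83=0.0241, 19/83=0.2289
Σp_1ᵢ² = 0.0926² + 0.2407² + 0.2222² + 0.1204² + 0.0370² + 0.0370² + 0.2500² = 0.008575 + 0.057936 + 0.049373 + 0.014496 + 0.001369 + 0.001369 + 0.062500 = 0.195618
B_1 = 1 / 0.195618 = 5.1120
Σp_2ᵢ² = 0.2048² + 0.0602² + 0.2289² + 0.2289² + 0.0241² + 0.0241² + 0.2289² = 0.041943 + 0.003624 + 0.052395 + 0.052395 + 0.000581 + 0.000581 + 0.052395 = 0.203914
B_2 = 1 / 0.203914 = 4.9040
Highest B → broadest niche (most generalist): species 1 (B = 5.11).

species 1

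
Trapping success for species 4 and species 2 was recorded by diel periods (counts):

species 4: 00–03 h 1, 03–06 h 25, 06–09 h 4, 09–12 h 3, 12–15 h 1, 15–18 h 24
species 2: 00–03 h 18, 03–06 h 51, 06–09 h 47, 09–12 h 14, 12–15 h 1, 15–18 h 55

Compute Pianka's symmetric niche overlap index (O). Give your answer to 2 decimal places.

0.89

Proportions for species 4 (n=58): 1/58=0.0172, 25/58=0.4310, 4/58=0.0690, 3/58=0.0517, 1/58=0.0172, 24/58=0.4138
Proportions for species 2 (n=186): 18/186=0.0968, 51/186=0.2742, 47/186=0.2527, 14/186=0.0753, 1/186=0.0054, 55/186=0.2957
Σ p₁ᵢp₂ᵢ = 0.001665 + 0.118180 + 0.017436 + 0.003893 + 0.000093 + 0.122361 = 0.263628
Σp_1ᵢ² = 0.0172² + 0.4310² + 0.0690² + 0.0517² + 0.0172² + 0.4138² = 0.000296 + 0.185761 + 0.004761 + 0.002673 + 0.000296 + 0.171230 = 0.365017
Σp_2ᵢ² = 0.0968² + 0.2742² + 0.2527² + 0.0753² + 0.0054² + 0.2957² = 0.009370 + 0.075186 + 0.063857 + 0.005670 + 0.000029 + 0.087438 = 0.241550
O = 0.263628 / √(0.365017 × 0.241550) = 0.263628 / 0.2969341 = 0.8878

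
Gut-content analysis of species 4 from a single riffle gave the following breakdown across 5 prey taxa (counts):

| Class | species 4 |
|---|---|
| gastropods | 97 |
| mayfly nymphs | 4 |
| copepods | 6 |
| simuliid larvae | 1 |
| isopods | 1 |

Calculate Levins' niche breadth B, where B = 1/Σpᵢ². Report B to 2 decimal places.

Proportions for species 4 (n=109): 97/109=0.8899, 4/109=0.0367, 6/109=0.0550, 1/109=0.0092, 1/109=0.0092
Σpᵢ² = 0.8899² + 0.0367² + 0.0550² + 0.0092² + 0.0092² = 0.791922 + 0.001347 + 0.003025 + 0.000085 + 0.000085 = 0.796464
B = 1 / 0.796464 = 1.2555

1.26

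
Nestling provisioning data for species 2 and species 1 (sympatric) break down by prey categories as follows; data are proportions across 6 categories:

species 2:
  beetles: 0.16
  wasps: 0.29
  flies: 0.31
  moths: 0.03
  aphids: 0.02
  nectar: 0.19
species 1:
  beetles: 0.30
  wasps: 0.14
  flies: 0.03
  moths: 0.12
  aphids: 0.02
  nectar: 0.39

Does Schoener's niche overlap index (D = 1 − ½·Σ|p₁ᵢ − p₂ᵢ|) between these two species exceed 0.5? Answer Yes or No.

Σ|p₁ᵢ − p₂ᵢ| = 0.14 + 0.15 + 0.28 + 0.09 + 0.00 + 0.20 = 0.86
D = 1 − ½ × 0.86 = 1 − 0.430 = 0.5700
D = 0.5700 > 0.5 → Yes.

Yes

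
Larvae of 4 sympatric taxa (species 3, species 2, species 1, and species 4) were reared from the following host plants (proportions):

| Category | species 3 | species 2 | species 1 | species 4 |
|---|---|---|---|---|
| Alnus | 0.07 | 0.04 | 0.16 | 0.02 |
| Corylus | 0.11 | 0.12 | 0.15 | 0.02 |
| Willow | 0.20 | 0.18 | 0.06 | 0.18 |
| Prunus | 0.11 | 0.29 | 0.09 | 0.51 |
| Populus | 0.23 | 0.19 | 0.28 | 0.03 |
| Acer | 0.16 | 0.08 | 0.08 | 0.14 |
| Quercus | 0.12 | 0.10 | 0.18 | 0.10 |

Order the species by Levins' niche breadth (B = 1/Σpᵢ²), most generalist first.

Σp_3ᵢ² = 0.07² + 0.11² + 0.20² + 0.11² + 0.23² + 0.16² + 0.12² = 0.0049 + 0.0121 + 0.0400 + 0.0121 + 0.0529 + 0.0256 + 0.0144 = 0.1620
B_3 = 1 / 0.1620 = 6.1728
Σp_2ᵢ² = 0.04² + 0.12² + 0.18² + 0.29² + 0.19² + 0.08² + 0.10² = 0.0016 + 0.0144 + 0.0324 + 0.0841 + 0.0361 + 0.0064 + 0.0100 = 0.1850
B_2 = 1 / 0.1850 = 5.4054
Σp_1ᵢ² = 0.16² + 0.15² + 0.06² + 0.09² + 0.28² + 0.08² + 0.18² = 0.0256 + 0.0225 + 0.0036 + 0.0081 + 0.0784 + 0.0064 + 0.0324 = 0.1770
B_1 = 1 / 0.1770 = 5.6497
Σp_4ᵢ² = 0.02² + 0.02² + 0.18² + 0.51² + 0.03² + 0.14² + 0.10² = 0.0004 + 0.0004 + 0.0324 + 0.2601 + 0.0009 + 0.0196 + 0.0100 = 0.3238
B_4 = 1 / 0.3238 = 3.0883
Ranking by B (broadest → narrowest): species 3 (6.17) > species 1 (5.65) > species 2 (5.41) > species 4 (3.09)

species 3 > species 1 > species 2 > species 4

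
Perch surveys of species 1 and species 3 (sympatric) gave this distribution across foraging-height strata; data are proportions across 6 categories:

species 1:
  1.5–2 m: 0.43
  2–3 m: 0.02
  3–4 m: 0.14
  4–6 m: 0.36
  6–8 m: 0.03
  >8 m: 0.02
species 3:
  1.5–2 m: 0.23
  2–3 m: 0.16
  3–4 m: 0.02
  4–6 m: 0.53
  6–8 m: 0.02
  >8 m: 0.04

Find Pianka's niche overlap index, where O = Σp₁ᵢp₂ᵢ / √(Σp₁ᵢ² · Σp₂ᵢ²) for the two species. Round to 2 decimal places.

0.85

Σ p₁ᵢp₂ᵢ = 0.0989 + 0.0032 + 0.0028 + 0.1908 + 0.0006 + 0.0008 = 0.2971
Σp_1ᵢ² = 0.43² + 0.02² + 0.14² + 0.36² + 0.03² + 0.02² = 0.1849 + 0.0004 + 0.0196 + 0.1296 + 0.0009 + 0.0004 = 0.3358
Σp_2ᵢ² = 0.23² + 0.16² + 0.02² + 0.53² + 0.02² + 0.04² = 0.0529 + 0.0256 + 0.0004 + 0.2809 + 0.0004 + 0.0016 = 0.3618
O = 0.2971 / √(0.3358 × 0.3618) = 0.2971 / 0.34856 = 0.8524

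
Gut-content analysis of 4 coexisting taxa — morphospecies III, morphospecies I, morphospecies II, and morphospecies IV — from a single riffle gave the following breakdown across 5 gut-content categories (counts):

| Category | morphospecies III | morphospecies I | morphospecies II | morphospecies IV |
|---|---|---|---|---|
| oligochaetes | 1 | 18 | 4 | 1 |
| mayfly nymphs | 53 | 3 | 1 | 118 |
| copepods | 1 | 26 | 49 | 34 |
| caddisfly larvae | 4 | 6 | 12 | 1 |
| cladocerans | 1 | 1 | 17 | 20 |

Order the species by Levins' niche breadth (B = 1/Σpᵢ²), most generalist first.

Proportions for morphospecies III (n=60): 1/60=0.0167, 53/60=0.8833, 1/60=0.0167, 4/60=0.0667, 1/60=0.0167
Proportions for morphospecies I (n=54): 18/54=0.3333, 3/54=0.0556, 26/54=0.4815, 6/54=0.1111, 1/54=0.0185
Proportions for morphospecies II (n=83): 4/83=0.0482, 1/83=0.0120, 49/83=0.5904, 12/83=0.1446, 17/83=0.2048
Proportions for morphospecies IV (n=174): 1/174=0.0057, 118/174=0.6782, 34/174=0.1954, 1/174=0.0057, 20/174=0.1149
Σp_IIIᵢ² = 0.0167² + 0.8833² + 0.0167² + 0.0667² + 0.0167² = 0.000279 + 0.780219 + 0.000279 + 0.004449 + 0.000279 = 0.785505
B_III = 1 / 0.785505 = 1.2731
Σp_Iᵢ² = 0.3333² + 0.0556² + 0.4815² + 0.1111² + 0.0185² = 0.111089 + 0.003091 + 0.231842 + 0.012343 + 0.000342 = 0.358707
B_I = 1 / 0.358707 = 2.7878
Σp_IIᵢ² = 0.0482² + 0.0120² + 0.5904² + 0.1446² + 0.2048² = 0.002323 + 0.000144 + 0.348572 + 0.020909 + 0.041943 = 0.413891
B_II = 1 / 0.413891 = 2.4161
Σp_IVᵢ² = 0.0057² + 0.6782² + 0.1954² + 0.0057² + 0.1149² = 0.000032 + 0.459955 + 0.038181 + 0.000032 + 0.013202 = 0.511402
B_IV = 1 / 0.511402 = 1.9554
Ranking by B (broadest → narrowest): morphospecies I (2.79) > morphospecies II (2.42) > morphospecies IV (1.96) > morphospecies III (1.27)

morphospecies I > morphospecies II > morphospecies IV > morphospecies III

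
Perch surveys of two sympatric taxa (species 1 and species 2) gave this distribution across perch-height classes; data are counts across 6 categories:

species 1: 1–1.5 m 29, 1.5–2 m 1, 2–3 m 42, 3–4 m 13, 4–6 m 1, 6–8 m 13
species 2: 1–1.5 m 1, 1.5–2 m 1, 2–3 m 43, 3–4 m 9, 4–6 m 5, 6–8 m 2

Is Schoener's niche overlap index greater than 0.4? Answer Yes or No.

Yes

Proportions for species 1 (n=99): 29/99=0.2929, 1/99=0.0101, 42/99=0.4242, 13/99=0.1313, 1/99=0.0101, 13/99=0.1313
Proportions for species 2 (n=61): 1/61=0.0164, 1/61=0.0164, 43/61=0.7049, 9/61=0.1475, 5/61=0.0820, 2/61=0.0328
Σ|p₁ᵢ − p₂ᵢ| = 0.2765 + 0.0063 + 0.2807 + 0.0162 + 0.0719 + 0.0985 = 0.7501
D = 1 − ½ × 0.7501 = 1 − 0.37505 = 0.62495
D = 0.62495 > 0.4 → Yes.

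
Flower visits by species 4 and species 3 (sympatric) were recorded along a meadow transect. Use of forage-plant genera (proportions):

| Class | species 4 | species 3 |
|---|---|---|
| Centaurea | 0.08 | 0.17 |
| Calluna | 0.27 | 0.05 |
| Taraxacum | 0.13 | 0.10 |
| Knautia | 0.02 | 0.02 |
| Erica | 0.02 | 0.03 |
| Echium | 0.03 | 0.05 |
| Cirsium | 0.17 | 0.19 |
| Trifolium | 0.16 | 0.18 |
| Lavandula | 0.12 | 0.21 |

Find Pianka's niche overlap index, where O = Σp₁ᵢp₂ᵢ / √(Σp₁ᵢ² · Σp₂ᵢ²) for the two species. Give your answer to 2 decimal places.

Σ p₁ᵢp₂ᵢ = 0.0136 + 0.0135 + 0.0130 + 0.0004 + 0.0006 + 0.0015 + 0.0323 + 0.0288 + 0.0252 = 0.1289
Σp_1ᵢ² = 0.08² + 0.27² + 0.13² + 0.02² + 0.02² + 0.03² + 0.17² + 0.16² + 0.12² = 0.0064 + 0.0729 + 0.0169 + 0.0004 + 0.0004 + 0.0009 + 0.0289 + 0.0256 + 0.0144 = 0.1668
Σp_2ᵢ² = 0.17² + 0.05² + 0.10² + 0.02² + 0.03² + 0.05² + 0.19² + 0.18² + 0.21² = 0.0289 + 0.0025 + 0.0100 + 0.0004 + 0.0009 + 0.0025 + 0.0361 + 0.0324 + 0.0441 = 0.1578
O = 0.1289 / √(0.1668 × 0.1578) = 0.1289 / 0.16224 = 0.7945

0.79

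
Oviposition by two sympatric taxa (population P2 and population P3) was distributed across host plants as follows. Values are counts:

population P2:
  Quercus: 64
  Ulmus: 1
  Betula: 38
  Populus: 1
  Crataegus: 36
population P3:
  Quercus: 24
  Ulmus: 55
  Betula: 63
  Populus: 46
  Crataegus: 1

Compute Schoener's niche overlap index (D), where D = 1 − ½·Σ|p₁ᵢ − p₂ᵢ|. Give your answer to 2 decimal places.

0.42

Proportions for population P2 (n=140): 64/140=0.4571, 1/140=0.0071, 38/140=0.2714, 1/140=0.0071, 36/140=0.2571
Proportions for population P3 (n=189): 24/189=0.1270, 55/189=0.2910, 63/189=0.3333, 46/189=0.2434, 1/189=0.0053
Σ|p₁ᵢ − p₂ᵢ| = 0.3301 + 0.2839 + 0.0619 + 0.2363 + 0.2518 = 1.1640
D = 1 − ½ × 1.1640 = 1 − 0.58200 = 0.41800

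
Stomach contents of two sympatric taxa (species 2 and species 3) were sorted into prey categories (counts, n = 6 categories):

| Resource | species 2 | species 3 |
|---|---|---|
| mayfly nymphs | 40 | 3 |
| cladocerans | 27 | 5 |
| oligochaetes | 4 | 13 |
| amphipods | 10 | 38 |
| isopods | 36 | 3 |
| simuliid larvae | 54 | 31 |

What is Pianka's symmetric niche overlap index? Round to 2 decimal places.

0.59

Proportions for species 2 (n=171): 40/171=0.2339, 27/171=0.1579, 4/171=0.0234, 10/171=0.0585, 36/171=0.2105, 54/171=0.3158
Proportions for species 3 (n=93): 3/93=0.0323, 5/93=0.0538, 13/93=0.1398, 38/93=0.4086, 3/93=0.0323, 31/93=0.3333
Σ p₁ᵢp₂ᵢ = 0.007555 + 0.008495 + 0.003271 + 0.023903 + 0.006799 + 0.105256 = 0.155279
Σp_1ᵢ² = 0.2339² + 0.1579² + 0.0234² + 0.0585² + 0.2105² + 0.3158² = 0.054709 + 0.024932 + 0.000548 + 0.003422 + 0.044310 + 0.099730 = 0.227651
Σp_2ᵢ² = 0.0323² + 0.0538² + 0.1398² + 0.4086² + 0.0323² + 0.3333² = 0.001043 + 0.002894 + 0.019544 + 0.166954 + 0.001043 + 0.111089 = 0.302567
O = 0.155279 / √(0.227651 × 0.302567) = 0.155279 / 0.2624494 = 0.5917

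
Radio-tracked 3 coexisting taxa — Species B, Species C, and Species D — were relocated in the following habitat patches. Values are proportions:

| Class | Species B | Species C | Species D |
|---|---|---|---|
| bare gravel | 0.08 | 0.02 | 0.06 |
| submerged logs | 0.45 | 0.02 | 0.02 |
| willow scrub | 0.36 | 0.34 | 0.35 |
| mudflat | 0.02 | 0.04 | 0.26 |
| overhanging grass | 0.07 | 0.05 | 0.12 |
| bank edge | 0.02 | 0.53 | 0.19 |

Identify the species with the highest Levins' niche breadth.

Σp_Bᵢ² = 0.08² + 0.45² + 0.36² + 0.02² + 0.07² + 0.02² = 0.0064 + 0.2025 + 0.1296 + 0.0004 + 0.0049 + 0.0004 = 0.3442
B_B = 1 / 0.3442 = 2.9053
Σp_Cᵢ² = 0.02² + 0.02² + 0.34² + 0.04² + 0.05² + 0.53² = 0.0004 + 0.0004 + 0.1156 + 0.0016 + 0.0025 + 0.2809 = 0.4014
B_C = 1 / 0.4014 = 2.4913
Σp_Dᵢ² = 0.06² + 0.02² + 0.35² + 0.26² + 0.12² + 0.19² = 0.0036 + 0.0004 + 0.1225 + 0.0676 + 0.0144 + 0.0361 = 0.2446
B_D = 1 / 0.2446 = 4.0883
Highest B → broadest niche (most generalist): Species D (B = 4.09).

Species D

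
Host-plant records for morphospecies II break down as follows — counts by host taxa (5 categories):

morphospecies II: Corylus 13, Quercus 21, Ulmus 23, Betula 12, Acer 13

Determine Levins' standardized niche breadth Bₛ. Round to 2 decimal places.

Proportions for morphospecies II (n=82): 13/82=0.1585, 21/82=0.2561, 23/82=0.2805, 12/82=0.1463, 13/82=0.1585
Σpᵢ² = 0.1585² + 0.2561² + 0.2805² + 0.1463² + 0.1585² = 0.025122 + 0.065587 + 0.078680 + 0.021404 + 0.025122 = 0.215915
B = 1 / 0.215915 = 4.6315
Bₛ = (B − 1)/(n − 1) = (4.6315 − 1)/(5 − 1) = 3.6315/4 = 0.9079

0.91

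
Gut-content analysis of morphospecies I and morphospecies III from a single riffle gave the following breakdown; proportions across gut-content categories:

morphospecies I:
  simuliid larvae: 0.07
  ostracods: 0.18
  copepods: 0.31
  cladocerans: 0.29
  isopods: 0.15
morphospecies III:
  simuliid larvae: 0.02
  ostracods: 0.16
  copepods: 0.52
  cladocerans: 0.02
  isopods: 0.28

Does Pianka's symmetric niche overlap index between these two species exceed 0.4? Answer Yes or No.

Σ p₁ᵢp₂ᵢ = 0.0014 + 0.0288 + 0.1612 + 0.0058 + 0.0420 = 0.2392
Σp_1ᵢ² = 0.07² + 0.18² + 0.31² + 0.29² + 0.15² = 0.0049 + 0.0324 + 0.0961 + 0.0841 + 0.0225 = 0.2400
Σp_2ᵢ² = 0.02² + 0.16² + 0.52² + 0.02² + 0.28² = 0.0004 + 0.0256 + 0.2704 + 0.0004 + 0.0784 = 0.3752
O = 0.2392 / √(0.2400 × 0.3752) = 0.2392 / 0.30008 = 0.7971
O = 0.7971 > 0.4 → Yes.

Yes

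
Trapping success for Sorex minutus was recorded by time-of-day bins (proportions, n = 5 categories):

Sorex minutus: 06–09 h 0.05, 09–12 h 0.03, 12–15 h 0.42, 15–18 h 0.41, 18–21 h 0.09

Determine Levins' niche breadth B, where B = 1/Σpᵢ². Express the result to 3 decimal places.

2.809

Σpᵢ² = 0.05² + 0.03² + 0.42² + 0.41² + 0.09² = 0.0025 + 0.0009 + 0.1764 + 0.1681 + 0.0081 = 0.3560
B = 1 / 0.3560 = 2.80899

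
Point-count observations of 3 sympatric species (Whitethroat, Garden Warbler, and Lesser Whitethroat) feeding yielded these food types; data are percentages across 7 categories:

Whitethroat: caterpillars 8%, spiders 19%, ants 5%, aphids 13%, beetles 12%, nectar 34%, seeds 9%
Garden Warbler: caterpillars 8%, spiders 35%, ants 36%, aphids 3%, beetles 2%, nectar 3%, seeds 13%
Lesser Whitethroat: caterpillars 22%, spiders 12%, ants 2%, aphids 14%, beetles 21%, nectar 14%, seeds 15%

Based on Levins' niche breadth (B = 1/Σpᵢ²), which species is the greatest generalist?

Lesser Whitethroat

Convert percentages to proportions (divide by 100).
Σp_Whitᵢ² = 0.08² + 0.19² + 0.05² + 0.13² + 0.12² + 0.34² + 0.09² = 0.0064 + 0.0361 + 0.0025 + 0.0169 + 0.0144 + 0.1156 + 0.0081 = 0.2000
B_Whit = 1 / 0.2000 = 5.0000
Σp_Gardᵢ² = 0.08² + 0.35² + 0.36² + 0.03² + 0.02² + 0.03² + 0.13² = 0.0064 + 0.1225 + 0.1296 + 0.0009 + 0.0004 + 0.0009 + 0.0169 = 0.2776
B_Gard = 1 / 0.2776 = 3.6023
Σp_Lessᵢ² = 0.22² + 0.12² + 0.02² + 0.14² + 0.21² + 0.14² + 0.15² = 0.0484 + 0.0144 + 0.0004 + 0.0196 + 0.0441 + 0.0196 + 0.0225 = 0.1690
B_Less = 1 / 0.1690 = 5.9172
Highest B → broadest niche (most generalist): Lesser Whitethroat (B = 5.92).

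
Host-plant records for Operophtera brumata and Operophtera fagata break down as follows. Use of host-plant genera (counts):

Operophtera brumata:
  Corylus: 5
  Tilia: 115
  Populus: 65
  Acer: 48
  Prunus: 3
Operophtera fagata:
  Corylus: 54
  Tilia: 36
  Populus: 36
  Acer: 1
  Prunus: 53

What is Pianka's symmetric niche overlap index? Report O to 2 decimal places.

Proportions for Operophtera brumata (n=236): 5/236=0.0212, 115/236=0.4873, 65/236=0.2754, 48/236=0.2034, 3/236=0.0127
Proportions for Operophtera fagata (n=180): 54/180=0.3000, 36/180=0.2000, 36/180=0.2000, 1/180=0.0056, 53/180=0.2944
Σ p₁ᵢp₂ᵢ = 0.006360 + 0.097460 + 0.055080 + 0.001139 + 0.003739 = 0.163778
Σp_1ᵢ² = 0.0212² + 0.4873² + 0.2754² + 0.2034² + 0.0127² = 0.000449 + 0.237461 + 0.075845 + 0.041372 + 0.000161 = 0.355288
Σp_2ᵢ² = 0.3000² + 0.2000² + 0.2000² + 0.0056² + 0.2944² = 0.090000 + 0.040000 + 0.040000 + 0.000031 + 0.086671 = 0.256702
O = 0.163778 / √(0.355288 × 0.256702) = 0.163778 / 0.3019986 = 0.5423

0.54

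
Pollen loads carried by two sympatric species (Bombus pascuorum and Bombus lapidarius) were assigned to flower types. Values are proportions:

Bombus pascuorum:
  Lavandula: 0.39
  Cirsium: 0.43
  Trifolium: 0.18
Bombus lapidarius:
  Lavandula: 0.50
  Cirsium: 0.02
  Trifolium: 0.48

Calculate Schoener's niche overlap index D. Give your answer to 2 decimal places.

Σ|p₁ᵢ − p₂ᵢ| = 0.11 + 0.41 + 0.30 = 0.82
D = 1 − ½ × 0.82 = 1 − 0.410 = 0.5900

0.59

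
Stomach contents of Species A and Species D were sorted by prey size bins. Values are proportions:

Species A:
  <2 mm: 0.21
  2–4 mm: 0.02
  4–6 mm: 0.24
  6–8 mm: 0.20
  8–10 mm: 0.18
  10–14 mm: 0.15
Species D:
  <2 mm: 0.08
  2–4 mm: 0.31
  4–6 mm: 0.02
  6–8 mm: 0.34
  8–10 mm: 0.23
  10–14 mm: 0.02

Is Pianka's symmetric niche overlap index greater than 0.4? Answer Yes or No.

Σ p₁ᵢp₂ᵢ = 0.0168 + 0.0062 + 0.0048 + 0.0680 + 0.0414 + 0.0030 = 0.1402
Σp_1ᵢ² = 0.21² + 0.02² + 0.24² + 0.20² + 0.18² + 0.15² = 0.0441 + 0.0004 + 0.0576 + 0.0400 + 0.0324 + 0.0225 = 0.1970
Σp_2ᵢ² = 0.08² + 0.31² + 0.02² + 0.34² + 0.23² + 0.02² = 0.0064 + 0.0961 + 0.0004 + 0.1156 + 0.0529 + 0.0004 = 0.2718
O = 0.1402 / √(0.1970 × 0.2718) = 0.1402 / 0.23140 = 0.6059
O = 0.6059 > 0.4 → Yes.

Yes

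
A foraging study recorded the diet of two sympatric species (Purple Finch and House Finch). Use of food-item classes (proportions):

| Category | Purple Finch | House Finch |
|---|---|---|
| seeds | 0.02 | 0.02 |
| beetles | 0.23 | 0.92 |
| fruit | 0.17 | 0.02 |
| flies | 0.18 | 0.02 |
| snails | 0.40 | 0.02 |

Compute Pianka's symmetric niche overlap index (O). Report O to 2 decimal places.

Σ p₁ᵢp₂ᵢ = 0.0004 + 0.2116 + 0.0034 + 0.0036 + 0.0080 = 0.2270
Σp_1ᵢ² = 0.02² + 0.23² + 0.17² + 0.18² + 0.40² = 0.0004 + 0.0529 + 0.0289 + 0.0324 + 0.1600 = 0.2746
Σp_2ᵢ² = 0.02² + 0.92² + 0.02² + 0.02² + 0.02² = 0.0004 + 0.8464 + 0.0004 + 0.0004 + 0.0004 = 0.8480
O = 0.2270 / √(0.2746 × 0.8480) = 0.2270 / 0.48256 = 0.4704

0.47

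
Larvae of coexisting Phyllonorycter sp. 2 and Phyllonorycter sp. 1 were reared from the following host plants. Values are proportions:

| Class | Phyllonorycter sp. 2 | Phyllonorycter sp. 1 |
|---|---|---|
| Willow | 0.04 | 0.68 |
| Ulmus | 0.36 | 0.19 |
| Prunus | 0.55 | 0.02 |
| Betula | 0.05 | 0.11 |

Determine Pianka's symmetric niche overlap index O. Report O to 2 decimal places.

Σ p₁ᵢp₂ᵢ = 0.0272 + 0.0684 + 0.0110 + 0.0055 = 0.1121
Σp_1ᵢ² = 0.04² + 0.36² + 0.55² + 0.05² = 0.0016 + 0.1296 + 0.3025 + 0.0025 = 0.4362
Σp_2ᵢ² = 0.68² + 0.19² + 0.02² + 0.11² = 0.4624 + 0.0361 + 0.0004 + 0.0121 = 0.5110
O = 0.1121 / √(0.4362 × 0.5110) = 0.1121 / 0.47212 = 0.2374

0.24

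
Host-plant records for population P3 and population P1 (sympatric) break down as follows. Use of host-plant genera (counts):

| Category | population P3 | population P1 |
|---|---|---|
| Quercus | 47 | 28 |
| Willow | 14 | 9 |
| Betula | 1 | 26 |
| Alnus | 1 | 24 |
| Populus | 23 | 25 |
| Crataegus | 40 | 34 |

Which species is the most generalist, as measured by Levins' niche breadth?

population P1

Proportions for population P3 (n=126): 47/126=0.3730, 14/126=0.1111, 1/126=0.0079, 1/126=0.0079, 23/126=0.1825, 40/126=0.3175
Proportions for population P1 (n=146): 28/146=0.1918, 9/146=0.0616, 26/146=0.1781, 24/146=0.1644, 25/146=0.1712, 34/146=0.2329
Σp_P3ᵢ² = 0.3730² + 0.1111² + 0.0079² + 0.0079² + 0.1825² + 0.3175² = 0.139129 + 0.012343 + 0.000062 + 0.000062 + 0.033306 + 0.100806 = 0.285708
B_P3 = 1 / 0.285708 = 3.5001
Σp_P1ᵢ² = 0.1918² + 0.0616² + 0.1781² + 0.1644² + 0.1712² + 0.2329² = 0.036787 + 0.003795 + 0.031720 + 0.027027 + 0.029309 + 0.054242 = 0.182880
B_P1 = 1 / 0.182880 = 5.4681
Highest B → broadest niche (most generalist): population P1 (B = 5.47).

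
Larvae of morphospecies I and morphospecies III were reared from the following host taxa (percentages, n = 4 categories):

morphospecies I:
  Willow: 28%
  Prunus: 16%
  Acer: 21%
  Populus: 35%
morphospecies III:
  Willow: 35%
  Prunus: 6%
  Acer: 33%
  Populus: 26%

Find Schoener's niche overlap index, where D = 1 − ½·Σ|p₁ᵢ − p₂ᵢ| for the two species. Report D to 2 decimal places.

0.81

Convert percentages to proportions (divide by 100).
Σ|p₁ᵢ − p₂ᵢ| = 0.07 + 0.10 + 0.12 + 0.09 = 0.38
D = 1 − ½ × 0.38 = 1 − 0.190 = 0.8100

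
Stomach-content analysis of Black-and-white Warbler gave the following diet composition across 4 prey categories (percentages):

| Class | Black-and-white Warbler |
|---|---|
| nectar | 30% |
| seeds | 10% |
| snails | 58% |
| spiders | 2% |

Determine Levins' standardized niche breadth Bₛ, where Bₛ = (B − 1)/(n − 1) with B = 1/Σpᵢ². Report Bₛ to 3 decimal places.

Convert percentages to proportions (divide by 100).
Σpᵢ² = 0.30² + 0.10² + 0.58² + 0.02² = 0.0900 + 0.0100 + 0.3364 + 0.0004 = 0.4368
B = 1 / 0.4368 = 2.28938
Bₛ = (B − 1)/(n − 1) = (2.28938 − 1)/(4 − 1) = 1.28938/3 = 0.42979

0.430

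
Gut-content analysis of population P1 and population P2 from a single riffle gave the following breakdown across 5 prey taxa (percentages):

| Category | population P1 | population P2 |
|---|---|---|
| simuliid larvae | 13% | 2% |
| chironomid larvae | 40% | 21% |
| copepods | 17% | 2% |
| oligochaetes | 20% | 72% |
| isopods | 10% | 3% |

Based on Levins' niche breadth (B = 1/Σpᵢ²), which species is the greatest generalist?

Convert percentages to proportions (divide by 100).
Σp_P1ᵢ² = 0.13² + 0.40² + 0.17² + 0.20² + 0.10² = 0.0169 + 0.1600 + 0.0289 + 0.0400 + 0.0100 = 0.2558
B_P1 = 1 / 0.2558 = 3.9093
Σp_P2ᵢ² = 0.02² + 0.21² + 0.02² + 0.72² + 0.03² = 0.0004 + 0.0441 + 0.0004 + 0.5184 + 0.0009 = 0.5642
B_P2 = 1 / 0.5642 = 1.7724
Highest B → broadest niche (most generalist): population P1 (B = 3.91).

population P1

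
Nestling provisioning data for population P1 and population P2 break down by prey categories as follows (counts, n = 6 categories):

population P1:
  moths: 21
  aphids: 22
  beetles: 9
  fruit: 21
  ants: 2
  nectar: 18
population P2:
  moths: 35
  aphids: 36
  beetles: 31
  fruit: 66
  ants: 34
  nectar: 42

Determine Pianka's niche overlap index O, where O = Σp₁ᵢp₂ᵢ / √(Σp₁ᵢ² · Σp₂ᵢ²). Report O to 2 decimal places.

0.92

Proportions for population P1 (n=93): 21/93=0.2258, 22/93=0.2366, 9/93=0.0968, 21/93=0.2258, 2/93=0.0215, 18/93=0.1935
Proportions for population P2 (n=244): 35/244=0.1434, 36/244=0.1475, 31/244=0.1270, 66/244=0.2705, 34/244=0.1393, 42/244=0.1721
Σ p₁ᵢp₂ᵢ = 0.032380 + 0.034899 + 0.012294 + 0.061079 + 0.002995 + 0.033301 = 0.176948
Σp_1ᵢ² = 0.2258² + 0.2366² + 0.0968² + 0.2258² + 0.0215² + 0.1935² = 0.050986 + 0.055980 + 0.009370 + 0.050986 + 0.000462 + 0.037442 = 0.205226
Σp_2ᵢ² = 0.1434² + 0.1475² + 0.1270² + 0.2705² + 0.1393² + 0.1721² = 0.020564 + 0.021756 + 0.016129 + 0.073170 + 0.019404 + 0.029618 = 0.180641
O = 0.176948 / √(0.205226 × 0.180641) = 0.176948 / 0.1925415 = 0.9190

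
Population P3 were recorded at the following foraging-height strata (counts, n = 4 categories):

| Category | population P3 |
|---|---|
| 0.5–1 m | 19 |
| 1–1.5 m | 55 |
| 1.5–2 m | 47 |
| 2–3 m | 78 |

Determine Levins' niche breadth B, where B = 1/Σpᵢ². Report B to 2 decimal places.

Proportions for population P3 (n=199): 19/199=0.0955, 55/199=0.2764, 47/199=0.2362, 78/199=0.3920
Σpᵢ² = 0.0955² + 0.2764² + 0.2362² + 0.3920² = 0.009120 + 0.076397 + 0.055790 + 0.153664 = 0.294971
B = 1 / 0.294971 = 3.3902

3.39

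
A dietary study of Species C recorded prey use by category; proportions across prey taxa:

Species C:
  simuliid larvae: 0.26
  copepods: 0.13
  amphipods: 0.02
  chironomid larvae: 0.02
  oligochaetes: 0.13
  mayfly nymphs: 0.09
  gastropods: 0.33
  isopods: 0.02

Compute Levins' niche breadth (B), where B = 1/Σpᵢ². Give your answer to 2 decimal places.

Σpᵢ² = 0.26² + 0.13² + 0.02² + 0.02² + 0.13² + 0.09² + 0.33² + 0.02² = 0.0676 + 0.0169 + 0.0004 + 0.0004 + 0.0169 + 0.0081 + 0.1089 + 0.0004 = 0.2196
B = 1 / 0.2196 = 4.5537

4.55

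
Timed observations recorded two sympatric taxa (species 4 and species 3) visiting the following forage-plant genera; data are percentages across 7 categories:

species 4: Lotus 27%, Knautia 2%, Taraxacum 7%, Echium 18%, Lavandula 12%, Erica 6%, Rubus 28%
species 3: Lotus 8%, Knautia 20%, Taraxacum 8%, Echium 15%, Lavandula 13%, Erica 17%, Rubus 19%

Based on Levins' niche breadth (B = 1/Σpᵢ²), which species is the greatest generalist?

Convert percentages to proportions (divide by 100).
Σp_4ᵢ² = 0.27² + 0.02² + 0.07² + 0.18² + 0.12² + 0.06² + 0.28² = 0.0729 + 0.0004 + 0.0049 + 0.0324 + 0.0144 + 0.0036 + 0.0784 = 0.2070
B_4 = 1 / 0.2070 = 4.8309
Σp_3ᵢ² = 0.08² + 0.20² + 0.08² + 0.15² + 0.13² + 0.17² + 0.19² = 0.0064 + 0.0400 + 0.0064 + 0.0225 + 0.0169 + 0.0289 + 0.0361 = 0.1572
B_3 = 1 / 0.1572 = 6.3613
Highest B → broadest niche (most generalist): species 3 (B = 6.36).

species 3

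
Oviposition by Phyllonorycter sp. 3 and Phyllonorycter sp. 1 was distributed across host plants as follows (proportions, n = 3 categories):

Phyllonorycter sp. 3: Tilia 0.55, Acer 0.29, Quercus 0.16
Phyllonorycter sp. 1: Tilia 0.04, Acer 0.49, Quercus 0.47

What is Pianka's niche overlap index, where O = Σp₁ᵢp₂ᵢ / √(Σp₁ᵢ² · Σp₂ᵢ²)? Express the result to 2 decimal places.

Σ p₁ᵢp₂ᵢ = 0.0220 + 0.1421 + 0.0752 = 0.2393
Σp_1ᵢ² = 0.55² + 0.29² + 0.16² = 0.3025 + 0.0841 + 0.0256 = 0.4122
Σp_2ᵢ² = 0.04² + 0.49² + 0.47² = 0.0016 + 0.2401 + 0.2209 = 0.4626
O = 0.2393 / √(0.4122 × 0.4626) = 0.2393 / 0.43667 = 0.5480

0.55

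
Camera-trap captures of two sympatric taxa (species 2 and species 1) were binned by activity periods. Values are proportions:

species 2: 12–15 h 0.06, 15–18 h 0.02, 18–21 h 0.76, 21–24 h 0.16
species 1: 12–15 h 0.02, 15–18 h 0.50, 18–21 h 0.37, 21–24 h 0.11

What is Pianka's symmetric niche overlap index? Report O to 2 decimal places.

0.63

Σ p₁ᵢp₂ᵢ = 0.0012 + 0.0100 + 0.2812 + 0.0176 = 0.3100
Σp_1ᵢ² = 0.06² + 0.02² + 0.76² + 0.16² = 0.0036 + 0.0004 + 0.5776 + 0.0256 = 0.6072
Σp_2ᵢ² = 0.02² + 0.50² + 0.37² + 0.11² = 0.0004 + 0.2500 + 0.1369 + 0.0121 = 0.3994
O = 0.3100 / √(0.6072 × 0.3994) = 0.3100 / 0.49246 = 0.6295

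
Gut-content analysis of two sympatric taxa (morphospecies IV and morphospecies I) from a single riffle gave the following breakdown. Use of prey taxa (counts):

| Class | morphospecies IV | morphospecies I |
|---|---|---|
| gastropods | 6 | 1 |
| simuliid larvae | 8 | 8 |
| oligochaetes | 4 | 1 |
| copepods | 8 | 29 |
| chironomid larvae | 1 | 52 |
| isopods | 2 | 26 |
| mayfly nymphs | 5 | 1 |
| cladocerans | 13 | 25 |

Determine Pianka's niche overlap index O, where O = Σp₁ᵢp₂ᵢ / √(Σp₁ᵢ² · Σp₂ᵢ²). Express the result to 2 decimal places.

0.54

Proportions for morphospecies IV (n=47): 6/47=0.1277, 8/47=0.1702, 4/47=0.0851, 8/47=0.1702, 1/47=0.0213, 2/47=0.0426, 5/47=0.1064, 13/47=0.2766
Proportions for morphospecies I (n=143): 1/143=0.0070, 8/143=0.0559, 1/143=0.0070, 29/143=0.2028, 52/143=0.3636, 26/143=0.1818, 1/143=0.0070, 25/143=0.1748
Σ p₁ᵢp₂ᵢ = 0.000894 + 0.009514 + 0.000596 + 0.034517 + 0.007745 + 0.007745 + 0.000745 + 0.048350 = 0.110106
Σp_1ᵢ² = 0.1277² + 0.1702² + 0.0851² + 0.1702² + 0.0213² + 0.0426² + 0.1064² + 0.2766² = 0.016307 + 0.028968 + 0.007242 + 0.028968 + 0.000454 + 0.001815 + 0.011321 + 0.076508 = 0.171583
Σp_2ᵢ² = 0.0070² + 0.0559² + 0.0070² + 0.2028² + 0.3636² + 0.1818² + 0.0070² + 0.1748² = 0.000049 + 0.003125 + 0.000049 + 0.041128 + 0.132205 + 0.033051 + 0.000049 + 0.030555 = 0.240211
O = 0.110106 / √(0.171583 × 0.240211) = 0.110106 / 0.2030175 = 0.5423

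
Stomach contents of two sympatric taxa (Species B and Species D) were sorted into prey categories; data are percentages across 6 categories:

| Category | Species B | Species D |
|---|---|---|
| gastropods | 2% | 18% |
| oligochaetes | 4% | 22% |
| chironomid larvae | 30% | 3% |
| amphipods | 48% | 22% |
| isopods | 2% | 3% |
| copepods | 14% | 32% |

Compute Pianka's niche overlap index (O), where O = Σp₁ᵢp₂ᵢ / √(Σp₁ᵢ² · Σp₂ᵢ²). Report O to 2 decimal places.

0.61

Convert percentages to proportions (divide by 100).
Σ p₁ᵢp₂ᵢ = 0.0036 + 0.0088 + 0.0090 + 0.1056 + 0.0006 + 0.0448 = 0.1724
Σp_1ᵢ² = 0.02² + 0.04² + 0.30² + 0.48² + 0.02² + 0.14² = 0.0004 + 0.0016 + 0.0900 + 0.2304 + 0.0004 + 0.0196 = 0.3424
Σp_2ᵢ² = 0.18² + 0.22² + 0.03² + 0.22² + 0.03² + 0.32² = 0.0324 + 0.0484 + 0.0009 + 0.0484 + 0.0009 + 0.1024 = 0.2334
O = 0.1724 / √(0.3424 × 0.2334) = 0.1724 / 0.28269 = 0.6099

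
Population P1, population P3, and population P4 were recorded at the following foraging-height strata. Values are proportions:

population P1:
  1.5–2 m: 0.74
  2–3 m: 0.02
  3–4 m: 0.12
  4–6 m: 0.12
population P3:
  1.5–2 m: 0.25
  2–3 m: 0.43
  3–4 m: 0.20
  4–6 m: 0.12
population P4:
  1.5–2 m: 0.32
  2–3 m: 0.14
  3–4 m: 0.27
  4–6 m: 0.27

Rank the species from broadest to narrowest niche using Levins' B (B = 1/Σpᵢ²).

Σp_P1ᵢ² = 0.74² + 0.02² + 0.12² + 0.12² = 0.5476 + 0.0004 + 0.0144 + 0.0144 = 0.5768
B_P1 = 1 / 0.5768 = 1.7337
Σp_P3ᵢ² = 0.25² + 0.43² + 0.20² + 0.12² = 0.0625 + 0.1849 + 0.0400 + 0.0144 = 0.3018
B_P3 = 1 / 0.3018 = 3.3135
Σp_P4ᵢ² = 0.32² + 0.14² + 0.27² + 0.27² = 0.1024 + 0.0196 + 0.0729 + 0.0729 = 0.2678
B_P4 = 1 / 0.2678 = 3.7341
Ranking by B (broadest → narrowest): population P4 (3.73) > population P3 (3.31) > population P1 (1.73)

population P4 > population P3 > population P1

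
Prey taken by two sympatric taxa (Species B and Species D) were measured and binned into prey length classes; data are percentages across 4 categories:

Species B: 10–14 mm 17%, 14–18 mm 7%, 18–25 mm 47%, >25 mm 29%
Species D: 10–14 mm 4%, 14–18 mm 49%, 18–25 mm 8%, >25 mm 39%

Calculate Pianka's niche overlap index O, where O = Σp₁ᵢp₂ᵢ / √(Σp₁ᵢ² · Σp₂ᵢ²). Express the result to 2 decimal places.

Convert percentages to proportions (divide by 100).
Σ p₁ᵢp₂ᵢ = 0.0068 + 0.0343 + 0.0376 + 0.1131 = 0.1918
Σp_1ᵢ² = 0.17² + 0.07² + 0.47² + 0.29² = 0.0289 + 0.0049 + 0.2209 + 0.0841 = 0.3388
Σp_2ᵢ² = 0.04² + 0.49² + 0.08² + 0.39² = 0.0016 + 0.2401 + 0.0064 + 0.1521 = 0.4002
O = 0.1918 / √(0.3388 × 0.4002) = 0.1918 / 0.36822 = 0.5209

0.52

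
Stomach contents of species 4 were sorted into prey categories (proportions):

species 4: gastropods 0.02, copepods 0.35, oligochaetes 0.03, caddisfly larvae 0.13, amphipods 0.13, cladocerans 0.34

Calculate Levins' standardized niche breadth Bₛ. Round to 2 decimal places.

0.53

Σpᵢ² = 0.02² + 0.35² + 0.03² + 0.13² + 0.13² + 0.34² = 0.0004 + 0.1225 + 0.0009 + 0.0169 + 0.0169 + 0.1156 = 0.2732
B = 1 / 0.2732 = 3.6603
Bₛ = (B − 1)/(n − 1) = (3.6603 − 1)/(6 − 1) = 2.6603/5 = 0.5321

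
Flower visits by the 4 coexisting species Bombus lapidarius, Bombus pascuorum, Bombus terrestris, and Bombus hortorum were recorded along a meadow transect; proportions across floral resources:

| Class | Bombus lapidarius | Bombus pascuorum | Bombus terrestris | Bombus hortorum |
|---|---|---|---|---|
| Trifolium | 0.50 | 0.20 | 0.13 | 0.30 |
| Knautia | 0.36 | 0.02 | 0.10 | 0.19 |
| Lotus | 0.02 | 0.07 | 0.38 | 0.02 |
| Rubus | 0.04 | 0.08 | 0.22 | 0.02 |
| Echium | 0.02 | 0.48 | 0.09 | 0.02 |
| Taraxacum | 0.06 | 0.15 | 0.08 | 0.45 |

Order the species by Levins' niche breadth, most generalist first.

Bombus terrestris > Bombus pascuorum > Bombus hortorum > Bombus lapidarius

Σp_lapiᵢ² = 0.50² + 0.36² + 0.02² + 0.04² + 0.02² + 0.06² = 0.2500 + 0.1296 + 0.0004 + 0.0016 + 0.0004 + 0.0036 = 0.3856
B_lapi = 1 / 0.3856 = 2.5934
Σp_pascᵢ² = 0.20² + 0.02² + 0.07² + 0.08² + 0.48² + 0.15² = 0.0400 + 0.0004 + 0.0049 + 0.0064 + 0.2304 + 0.0225 = 0.3046
B_pasc = 1 / 0.3046 = 3.2830
Σp_terrᵢ² = 0.13² + 0.10² + 0.38² + 0.22² + 0.09² + 0.08² = 0.0169 + 0.0100 + 0.1444 + 0.0484 + 0.0081 + 0.0064 = 0.2342
B_terr = 1 / 0.2342 = 4.2699
Σp_hortᵢ² = 0.30² + 0.19² + 0.02² + 0.02² + 0.02² + 0.45² = 0.0900 + 0.0361 + 0.0004 + 0.0004 + 0.0004 + 0.2025 = 0.3298
B_hort = 1 / 0.3298 = 3.0321
Ranking by B (broadest → narrowest): Bombus terrestris (4.27) > Bombus pascuorum (3.28) > Bombus hortorum (3.03) > Bombus lapidarius (2.59)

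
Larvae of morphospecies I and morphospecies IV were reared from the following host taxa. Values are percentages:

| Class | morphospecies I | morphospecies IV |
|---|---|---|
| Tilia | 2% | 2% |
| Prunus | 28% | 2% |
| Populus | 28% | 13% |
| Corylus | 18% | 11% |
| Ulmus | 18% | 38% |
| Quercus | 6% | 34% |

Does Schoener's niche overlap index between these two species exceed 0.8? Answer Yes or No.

No

Convert percentages to proportions (divide by 100).
Σ|p₁ᵢ − p₂ᵢ| = 0.00 + 0.26 + 0.15 + 0.07 + 0.20 + 0.28 = 0.96
D = 1 − ½ × 0.96 = 1 − 0.480 = 0.5200
D = 0.5200 < 0.8 → No.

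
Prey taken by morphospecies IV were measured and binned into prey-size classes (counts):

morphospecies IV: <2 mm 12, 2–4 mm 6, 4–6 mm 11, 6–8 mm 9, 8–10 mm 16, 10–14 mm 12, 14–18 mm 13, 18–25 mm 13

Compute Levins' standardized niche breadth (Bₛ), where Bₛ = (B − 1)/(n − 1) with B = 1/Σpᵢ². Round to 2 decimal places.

0.94

Proportions for morphospecies IV (n=92): 12/92=0.1304, 6/92=0.0652, 11/92=0.1196, 9/92=0.0978, 16/92=0.1739, 12/92=0.1304, 13/92=0.1413, 13/92=0.1413
Σpᵢ² = 0.1304² + 0.0652² + 0.1196² + 0.0978² + 0.1739² + 0.1304² + 0.1413² + 0.1413² = 0.017004 + 0.004251 + 0.014304 + 0.009565 + 0.030241 + 0.017004 + 0.019966 + 0.019966 = 0.132301
B = 1 / 0.132301 = 7.5585
Bₛ = (B − 1)/(n − 1) = (7.5585 − 1)/(8 − 1) = 6.5585/7 = 0.9369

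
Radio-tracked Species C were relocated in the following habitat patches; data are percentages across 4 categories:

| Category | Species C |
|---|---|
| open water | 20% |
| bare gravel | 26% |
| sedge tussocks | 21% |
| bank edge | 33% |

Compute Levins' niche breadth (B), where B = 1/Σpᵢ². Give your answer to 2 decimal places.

3.84

Convert percentages to proportions (divide by 100).
Σpᵢ² = 0.20² + 0.26² + 0.21² + 0.33² = 0.0400 + 0.0676 + 0.0441 + 0.1089 = 0.2606
B = 1 / 0.2606 = 3.8373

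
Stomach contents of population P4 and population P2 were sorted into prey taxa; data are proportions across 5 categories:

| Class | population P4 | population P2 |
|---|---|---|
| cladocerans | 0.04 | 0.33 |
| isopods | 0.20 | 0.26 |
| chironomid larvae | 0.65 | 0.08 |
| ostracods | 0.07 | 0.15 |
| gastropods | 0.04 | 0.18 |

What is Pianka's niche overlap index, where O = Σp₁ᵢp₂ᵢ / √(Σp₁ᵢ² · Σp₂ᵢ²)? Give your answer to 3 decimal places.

Σ p₁ᵢp₂ᵢ = 0.0132 + 0.0520 + 0.0520 + 0.0105 + 0.0072 = 0.1349
Σp_1ᵢ² = 0.04² + 0.20² + 0.65² + 0.07² + 0.04² = 0.0016 + 0.0400 + 0.4225 + 0.0049 + 0.0016 = 0.4706
Σp_2ᵢ² = 0.33² + 0.26² + 0.08² + 0.15² + 0.18² = 0.1089 + 0.0676 + 0.0064 + 0.0225 + 0.0324 = 0.2378
O = 0.1349 / √(0.4706 × 0.2378) = 0.1349 / 0.334528 = 0.40325

0.403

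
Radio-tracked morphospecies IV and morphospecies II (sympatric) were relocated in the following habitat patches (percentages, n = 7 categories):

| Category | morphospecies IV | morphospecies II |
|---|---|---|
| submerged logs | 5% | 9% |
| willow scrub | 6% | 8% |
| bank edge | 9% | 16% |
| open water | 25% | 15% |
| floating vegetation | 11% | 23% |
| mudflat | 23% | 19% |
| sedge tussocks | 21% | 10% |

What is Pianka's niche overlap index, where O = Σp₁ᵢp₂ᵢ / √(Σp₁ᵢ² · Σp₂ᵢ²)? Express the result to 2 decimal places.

Convert percentages to proportions (divide by 100).
Σ p₁ᵢp₂ᵢ = 0.0045 + 0.0048 + 0.0144 + 0.0375 + 0.0253 + 0.0437 + 0.0210 = 0.1512
Σp_1ᵢ² = 0.05² + 0.06² + 0.09² + 0.25² + 0.11² + 0.23² + 0.21² = 0.0025 + 0.0036 + 0.0081 + 0.0625 + 0.0121 + 0.0529 + 0.0441 = 0.1858
Σp_2ᵢ² = 0.09² + 0.08² + 0.16² + 0.15² + 0.23² + 0.19² + 0.10² = 0.0081 + 0.0064 + 0.0256 + 0.0225 + 0.0529 + 0.0361 + 0.0100 = 0.1616
O = 0.1512 / √(0.1858 × 0.1616) = 0.1512 / 0.17328 = 0.8726

0.87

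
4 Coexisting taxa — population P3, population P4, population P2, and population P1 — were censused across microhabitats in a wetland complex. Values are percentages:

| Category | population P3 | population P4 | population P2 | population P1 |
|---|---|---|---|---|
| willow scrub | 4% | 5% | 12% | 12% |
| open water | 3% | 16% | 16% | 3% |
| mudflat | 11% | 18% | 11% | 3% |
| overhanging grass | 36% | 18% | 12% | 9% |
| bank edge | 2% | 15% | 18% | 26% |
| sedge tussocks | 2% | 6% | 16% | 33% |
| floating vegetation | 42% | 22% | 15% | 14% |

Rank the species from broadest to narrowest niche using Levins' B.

population P2 > population P4 > population P1 > population P3

Convert percentages to proportions (divide by 100).
Σp_P3ᵢ² = 0.04² + 0.03² + 0.11² + 0.36² + 0.02² + 0.02² + 0.42² = 0.0016 + 0.0009 + 0.0121 + 0.1296 + 0.0004 + 0.0004 + 0.1764 = 0.3214
B_P3 = 1 / 0.3214 = 3.1114
Σp_P4ᵢ² = 0.05² + 0.16² + 0.18² + 0.18² + 0.15² + 0.06² + 0.22² = 0.0025 + 0.0256 + 0.0324 + 0.0324 + 0.0225 + 0.0036 + 0.0484 = 0.1674
B_P4 = 1 / 0.1674 = 5.9737
Σp_P2ᵢ² = 0.12² + 0.16² + 0.11² + 0.12² + 0.18² + 0.16² + 0.15² = 0.0144 + 0.0256 + 0.0121 + 0.0144 + 0.0324 + 0.0256 + 0.0225 = 0.1470
B_P2 = 1 / 0.1470 = 6.8027
Σp_P1ᵢ² = 0.12² + 0.03² + 0.03² + 0.09² + 0.26² + 0.33² + 0.14² = 0.0144 + 0.0009 + 0.0009 + 0.0081 + 0.0676 + 0.1089 + 0.0196 = 0.2204
B_P1 = 1 / 0.2204 = 4.5372
Ranking by B (broadest → narrowest): population P2 (6.80) > population P4 (5.97) > population P1 (4.54) > population P3 (3.11)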